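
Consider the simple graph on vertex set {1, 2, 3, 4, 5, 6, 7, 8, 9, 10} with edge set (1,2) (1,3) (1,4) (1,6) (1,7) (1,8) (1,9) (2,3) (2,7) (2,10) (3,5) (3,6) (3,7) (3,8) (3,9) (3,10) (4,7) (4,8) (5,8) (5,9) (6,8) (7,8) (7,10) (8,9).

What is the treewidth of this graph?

3

A width-3 tree decomposition is:
Bags: B1 = {1, 3, 8, 9}  B2 = {1, 3, 7, 8}  B3 = {1, 2, 3, 7}  B4 = {1, 4, 7, 8}  B5 = {3, 5, 8, 9}  B6 = {1, 3, 6, 8}  B7 = {2, 3, 7, 10}
Tree: B1–B2, B2–B3, B2–B4, B1–B5, B1–B6, B3–B7
The largest bag has 4 vertices, giving width 3; this decomposition certifies tw(G) ≤ 3. On the other hand G contains the 4-clique {1, 3, 8, 9}. A clique must lie in a single bag of any decomposition, so no decomposition can have width below 3. Combining the bounds, tw(G) = 3.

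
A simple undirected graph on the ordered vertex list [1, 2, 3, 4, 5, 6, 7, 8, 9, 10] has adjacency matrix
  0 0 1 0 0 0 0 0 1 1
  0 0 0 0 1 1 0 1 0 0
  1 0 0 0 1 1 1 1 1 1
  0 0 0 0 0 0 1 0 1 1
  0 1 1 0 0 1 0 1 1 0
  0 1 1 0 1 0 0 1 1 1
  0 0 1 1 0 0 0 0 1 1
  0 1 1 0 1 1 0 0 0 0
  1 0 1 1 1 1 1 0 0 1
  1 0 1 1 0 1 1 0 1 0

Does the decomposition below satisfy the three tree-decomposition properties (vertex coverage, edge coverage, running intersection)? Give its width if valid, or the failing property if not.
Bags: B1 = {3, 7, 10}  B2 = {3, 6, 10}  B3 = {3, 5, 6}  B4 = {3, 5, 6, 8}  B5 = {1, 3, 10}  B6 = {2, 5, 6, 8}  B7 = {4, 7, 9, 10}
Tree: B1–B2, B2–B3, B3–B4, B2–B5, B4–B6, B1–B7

No — edge (9,3) lies in no bag.

A tree decomposition must satisfy three properties: every vertex lies in some bag; for every edge, both endpoints lie together in some bag; and for every vertex, the bags containing it form a connected subtree. Here edge (9,3) lies in no bag, so the decomposition is invalid.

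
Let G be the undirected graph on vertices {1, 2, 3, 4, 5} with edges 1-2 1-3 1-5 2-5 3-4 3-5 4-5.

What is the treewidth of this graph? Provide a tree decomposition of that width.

Treewidth 2.
Bags: B1 = {3, 4, 5}  B2 = {1, 3, 5}  B3 = {1, 2, 5}
Tree: B1–B2, B2–B3

The largest bag has 3 vertices, giving width 2; this decomposition certifies tw(G) ≤ 2. For the lower bound, the 3 vertices {1, 2, 5} are pairwise adjacent, and any tree decomposition puts a clique entirely inside one bag — forcing width ≥ 2. Hence tw(G) = 2 exactly.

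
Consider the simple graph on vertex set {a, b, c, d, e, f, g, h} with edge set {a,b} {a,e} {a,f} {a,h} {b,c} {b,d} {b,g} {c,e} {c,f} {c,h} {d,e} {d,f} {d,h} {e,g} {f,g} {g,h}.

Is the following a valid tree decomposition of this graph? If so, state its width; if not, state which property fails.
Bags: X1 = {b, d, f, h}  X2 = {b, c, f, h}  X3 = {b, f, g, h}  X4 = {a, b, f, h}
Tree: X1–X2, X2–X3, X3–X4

No — vertex e appears in no bag.

A tree decomposition must satisfy three properties: every vertex lies in some bag; for every edge, both endpoints lie together in some bag; and for every vertex, the bags containing it form a connected subtree. Here vertex e appears in no bag, so the decomposition is invalid.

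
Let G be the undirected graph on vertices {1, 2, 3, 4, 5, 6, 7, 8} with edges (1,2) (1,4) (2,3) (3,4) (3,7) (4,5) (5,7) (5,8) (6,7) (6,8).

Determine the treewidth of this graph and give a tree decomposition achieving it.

The largest bag has 3 vertices, giving width 2; this decomposition certifies tw(G) ≤ 2. The edges 2–1–4–3–2 form a cycle, so G is not a tree and its treewidth is at least 2. Combining the bounds, tw(G) = 2.

Treewidth 2.
One such decomposition:
Bags: B1 = {1, 2, 3}  B2 = {1, 3, 4}  B3 = {3, 4, 7}  B4 = {4, 5, 7}  B5 = {5, 6, 7}  B6 = {5, 6, 8}
Tree: B1–B2, B2–B3, B3–B4, B4–B5, B5–B6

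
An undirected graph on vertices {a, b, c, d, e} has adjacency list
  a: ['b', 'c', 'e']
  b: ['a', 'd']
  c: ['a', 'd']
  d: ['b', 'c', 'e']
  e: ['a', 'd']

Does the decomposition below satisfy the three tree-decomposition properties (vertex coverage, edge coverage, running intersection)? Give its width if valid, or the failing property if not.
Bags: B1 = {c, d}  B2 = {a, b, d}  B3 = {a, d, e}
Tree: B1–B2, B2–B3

A tree decomposition must satisfy three properties: every vertex lies in some bag; for every edge, both endpoints lie together in some bag; and for every vertex, the bags containing it form a connected subtree. Here edge (a,c) lies in no bag, so the decomposition is invalid.

No — edge (a,c) lies in no bag.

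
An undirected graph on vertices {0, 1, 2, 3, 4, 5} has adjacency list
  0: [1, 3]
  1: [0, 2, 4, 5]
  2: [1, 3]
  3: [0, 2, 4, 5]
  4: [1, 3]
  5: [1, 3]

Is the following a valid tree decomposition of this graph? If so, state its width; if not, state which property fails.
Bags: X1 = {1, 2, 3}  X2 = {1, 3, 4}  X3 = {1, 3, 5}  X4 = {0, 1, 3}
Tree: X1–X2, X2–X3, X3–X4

Yes; width 2.

Checking the three conditions: (i) the bags cover all of {0, 1, 2, 3, 4, 5}; (ii) for each edge, some bag contains both endpoints; (iii) the bags containing any fixed vertex form a subtree. All hold, so the decomposition is valid with width 3 − 1 = 2.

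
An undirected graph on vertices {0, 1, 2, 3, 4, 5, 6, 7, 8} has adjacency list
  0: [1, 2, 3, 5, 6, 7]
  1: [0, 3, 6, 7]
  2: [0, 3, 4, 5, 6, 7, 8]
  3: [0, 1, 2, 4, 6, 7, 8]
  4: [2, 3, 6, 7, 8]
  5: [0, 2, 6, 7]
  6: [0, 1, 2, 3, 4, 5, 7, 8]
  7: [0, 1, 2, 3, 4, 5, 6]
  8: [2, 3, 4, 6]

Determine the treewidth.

4

A width-4 tree decomposition is:
Bags: B1 = {2, 3, 4, 6, 7}  B2 = {0, 2, 3, 6, 7}  B3 = {0, 1, 3, 6, 7}  B4 = {2, 3, 4, 6, 8}  B5 = {0, 2, 5, 6, 7}
Tree: B1–B2, B2–B3, B1–B4, B2–B5
Every bag has size at most 5, so the width is 5 − 1 = 4 and tw(G) ≤ 4. On the other hand G contains the 5-clique {0, 1, 3, 6, 7}. A clique must lie in a single bag of any decomposition, so no decomposition can have width below 4. Therefore the treewidth is 4.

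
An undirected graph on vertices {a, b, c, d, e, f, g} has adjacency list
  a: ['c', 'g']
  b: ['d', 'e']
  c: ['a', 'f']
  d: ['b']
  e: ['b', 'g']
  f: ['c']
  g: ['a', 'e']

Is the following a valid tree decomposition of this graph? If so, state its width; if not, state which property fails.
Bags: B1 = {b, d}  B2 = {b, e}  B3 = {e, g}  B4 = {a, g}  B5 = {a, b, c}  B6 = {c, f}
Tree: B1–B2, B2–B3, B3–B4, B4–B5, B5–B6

No — bags containing vertex b are not connected in the tree.

A tree decomposition must satisfy three properties: every vertex lies in some bag; for every edge, both endpoints lie together in some bag; and for every vertex, the bags containing it form a connected subtree. Here bags containing vertex b are not connected in the tree, so the decomposition is invalid.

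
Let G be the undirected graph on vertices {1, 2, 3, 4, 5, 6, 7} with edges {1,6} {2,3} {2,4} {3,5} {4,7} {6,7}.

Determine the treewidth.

A width-1 tree decomposition is:
Bags: B1 = {3, 5}  B2 = {2, 3}  B3 = {2, 4}  B4 = {4, 7}  B5 = {6, 7}  B6 = {1, 6}
Tree: B1–B2, B2–B3, B3–B4, B4–B5, B5–B6
The largest bag has 2 vertices, giving width 1; this decomposition certifies tw(G) ≤ 1. Since G has at least one edge (e.g. 5–3), it is not an edgeless graph, so tw(G) ≥ 1. Therefore the treewidth is 1.

1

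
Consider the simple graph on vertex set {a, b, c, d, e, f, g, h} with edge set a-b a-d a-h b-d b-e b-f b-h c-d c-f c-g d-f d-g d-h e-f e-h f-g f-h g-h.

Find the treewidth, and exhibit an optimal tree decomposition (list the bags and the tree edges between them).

Treewidth 3.
One such decomposition:
Bags: B1 = {d, f, g, h}  B2 = {b, d, f, h}  B3 = {a, b, d, h}  B4 = {c, d, f, g}  B5 = {b, e, f, h}
Tree: B1–B2, B2–B3, B1–B4, B2–B5

The largest bag has 4 vertices, giving width 3; this decomposition certifies tw(G) ≤ 3. On the other hand G contains the 4-clique {a, b, d, h}. A clique must lie in a single bag of any decomposition, so no decomposition can have width below 3. The upper and lower bounds meet at 3, so that is the treewidth.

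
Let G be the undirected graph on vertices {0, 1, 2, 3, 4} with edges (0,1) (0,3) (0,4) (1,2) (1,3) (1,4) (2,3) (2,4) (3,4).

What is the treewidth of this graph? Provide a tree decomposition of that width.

Treewidth 3.
Bags: B1 = {0, 1, 3, 4}  B2 = {1, 2, 3, 4}
Tree: B1–B2

Each bag holds 4 vertices, so the decomposition has width 3, which upper-bounds the treewidth. On the other hand G contains the 4-clique {0, 1, 3, 4}. A clique must lie in a single bag of any decomposition, so no decomposition can have width below 3. The upper and lower bounds meet at 3, so that is the treewidth.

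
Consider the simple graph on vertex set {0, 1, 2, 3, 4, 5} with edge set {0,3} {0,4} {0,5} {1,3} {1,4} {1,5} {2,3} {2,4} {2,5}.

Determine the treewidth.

3

A width-3 tree decomposition is:
Bags: B1 = {0, 3, 4, 5}  B2 = {1, 3, 4, 5}  B3 = {2, 3, 4, 5}
Tree: B1–B2, B2–B3
Every bag has size at most 4, so the width is 4 − 1 = 3 and tw(G) ≤ 3. For the lower bound: the 4 vertex sets {0,5}, {1,3}, {4}, {2} are disjoint, each induces a connected subgraph, and every pair is joined by at least one edge of G. Contracting each set to a single vertex therefore yields K_{4} as a minor, and since treewidth is minor-monotone, tw(G) ≥ tw(K_{4}) = 3. Combining the bounds, tw(G) = 3.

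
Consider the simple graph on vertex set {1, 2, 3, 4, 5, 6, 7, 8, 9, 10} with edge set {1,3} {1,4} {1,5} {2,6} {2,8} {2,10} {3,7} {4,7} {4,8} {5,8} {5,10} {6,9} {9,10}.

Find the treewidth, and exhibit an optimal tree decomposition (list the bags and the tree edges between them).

Every bag has size at most 3, so the width is 3 − 1 = 2 and tw(G) ≤ 2. The edges 6–9–10–2–6 form a cycle, so G is not a tree and its treewidth is at least 2. The upper and lower bounds meet at 2, so that is the treewidth.

Treewidth 2.
Bags: B1 = {2, 6, 9}  B2 = {2, 9, 10}  B3 = {2, 8, 10}  B4 = {5, 8, 10}  B5 = {4, 5, 8}  B6 = {1, 4, 5}  B7 = {1, 4, 7}  B8 = {1, 3, 7}
Tree: B1–B2, B2–B3, B3–B4, B4–B5, B5–B6, B6–B7, B7–B8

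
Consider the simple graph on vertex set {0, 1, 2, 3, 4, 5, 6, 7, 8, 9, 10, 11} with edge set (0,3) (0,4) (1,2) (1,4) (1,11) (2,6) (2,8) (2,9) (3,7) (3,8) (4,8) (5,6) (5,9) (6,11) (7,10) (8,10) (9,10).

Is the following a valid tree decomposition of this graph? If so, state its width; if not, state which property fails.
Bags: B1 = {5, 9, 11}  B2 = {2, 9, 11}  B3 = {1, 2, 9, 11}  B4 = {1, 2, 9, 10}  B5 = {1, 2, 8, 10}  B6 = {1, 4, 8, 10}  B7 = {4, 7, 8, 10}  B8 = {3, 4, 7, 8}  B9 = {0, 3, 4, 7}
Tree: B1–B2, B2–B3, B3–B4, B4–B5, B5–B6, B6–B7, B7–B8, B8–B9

No — vertex 6 appears in no bag.

A tree decomposition must satisfy three properties: every vertex lies in some bag; for every edge, both endpoints lie together in some bag; and for every vertex, the bags containing it form a connected subtree. Here vertex 6 appears in no bag, so the decomposition is invalid.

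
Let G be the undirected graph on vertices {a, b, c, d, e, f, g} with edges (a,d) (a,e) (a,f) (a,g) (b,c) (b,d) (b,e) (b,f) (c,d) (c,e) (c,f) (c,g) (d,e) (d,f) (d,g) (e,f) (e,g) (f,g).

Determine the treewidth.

4

A width-4 tree decomposition is:
Bags: B1 = {b, c, d, e, f}  B2 = {c, d, e, f, g}  B3 = {a, d, e, f, g}
Tree: B1–B2, B2–B3
Every bag has size at most 5, so the width is 5 − 1 = 4 and tw(G) ≤ 4. Conversely, {c, d, e, f, g} is a clique of size 5, and the vertices of any clique must share a bag in every tree decomposition; so some bag has ≥ 5 vertices and tw(G) ≥ 4. Therefore the treewidth is 4.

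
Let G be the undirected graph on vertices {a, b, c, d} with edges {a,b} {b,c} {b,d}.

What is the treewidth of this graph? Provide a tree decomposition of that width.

Treewidth 1.
Bags: B1 = {a, b}  B2 = {b, c}  B3 = {b, d}
Tree: B1–B2, B2–B3

The largest bag has 2 vertices, giving width 1; this decomposition certifies tw(G) ≤ 1. Any graph with an edge has treewidth ≥ 1, and G has the edge b–a. The upper and lower bounds meet at 1, so that is the treewidth.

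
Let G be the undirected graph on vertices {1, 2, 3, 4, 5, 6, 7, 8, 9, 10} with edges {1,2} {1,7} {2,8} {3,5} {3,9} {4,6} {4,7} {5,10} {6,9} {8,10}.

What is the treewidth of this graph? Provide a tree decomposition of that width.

Each bag holds 3 vertices, so the decomposition has width 2, which upper-bounds the treewidth. For the lower bound, G contains the cycle 10–5–3–9–6–4–7–1–2–8–10, so G is not a forest; only forests have treewidth ≤ 1, hence tw(G) ≥ 2. Hence tw(G) = 2 exactly.

Treewidth 2.
One optimal decomposition is:
Bags: B1 = {3, 5, 10}  B2 = {3, 9, 10}  B3 = {6, 9, 10}  B4 = {4, 6, 10}  B5 = {4, 7, 10}  B6 = {1, 7, 10}  B7 = {1, 2, 10}  B8 = {2, 8, 10}
Tree: B1–B2, B2–B3, B3–B4, B4–B5, B5–B6, B6–B7, B7–B8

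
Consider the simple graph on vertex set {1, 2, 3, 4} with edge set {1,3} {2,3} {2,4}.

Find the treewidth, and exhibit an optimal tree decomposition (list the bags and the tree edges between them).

Treewidth 1.
Bags: B1 = {1, 3}  B2 = {2, 3}  B3 = {2, 4}
Tree: B1–B2, B2–B3

The largest bag has 2 vertices, giving width 1; this decomposition certifies tw(G) ≤ 1. Any graph with an edge has treewidth ≥ 1, and G has the edge 1–3. Combining the bounds, tw(G) = 1.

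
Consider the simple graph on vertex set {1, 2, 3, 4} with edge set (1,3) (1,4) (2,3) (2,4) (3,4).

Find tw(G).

2

A width-2 tree decomposition is:
Bags: B1 = {2, 3, 4}  B2 = {1, 3, 4}
Tree: B1–B2
Every bag has size at most 3, so the width is 3 − 1 = 2 and tw(G) ≤ 2. For the lower bound, the 3 vertices {1, 3, 4} are pairwise adjacent, and any tree decomposition puts a clique entirely inside one bag — forcing width ≥ 2. Combining the bounds, tw(G) = 2.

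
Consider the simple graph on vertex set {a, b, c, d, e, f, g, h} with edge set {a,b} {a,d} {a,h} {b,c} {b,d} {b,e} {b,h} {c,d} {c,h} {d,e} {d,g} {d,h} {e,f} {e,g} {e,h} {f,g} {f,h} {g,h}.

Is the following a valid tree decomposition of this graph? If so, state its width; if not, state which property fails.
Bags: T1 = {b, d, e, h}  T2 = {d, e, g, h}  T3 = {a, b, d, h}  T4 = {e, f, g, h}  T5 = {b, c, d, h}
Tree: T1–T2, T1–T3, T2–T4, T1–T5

Yes; width 3.

Every vertex of G appears in some bag (union = {a, b, c, d, e, f, g, h}); every edge is covered by a bag; and for each vertex v the set of bags containing v is connected in the bag tree. The decomposition is therefore valid. The largest bag has 4 vertices, so the width is 3.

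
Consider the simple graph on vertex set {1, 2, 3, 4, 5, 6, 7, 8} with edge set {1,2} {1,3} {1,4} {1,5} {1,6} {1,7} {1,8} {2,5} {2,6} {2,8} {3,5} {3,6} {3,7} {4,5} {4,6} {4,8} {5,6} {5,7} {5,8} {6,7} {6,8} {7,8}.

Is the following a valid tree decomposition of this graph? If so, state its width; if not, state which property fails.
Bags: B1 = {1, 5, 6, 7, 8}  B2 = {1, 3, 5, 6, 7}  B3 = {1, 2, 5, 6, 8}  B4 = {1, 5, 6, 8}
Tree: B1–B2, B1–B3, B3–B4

A tree decomposition must satisfy three properties: every vertex lies in some bag; for every edge, both endpoints lie together in some bag; and for every vertex, the bags containing it form a connected subtree. Here vertex 4 appears in no bag, so the decomposition is invalid.

No — vertex 4 appears in no bag.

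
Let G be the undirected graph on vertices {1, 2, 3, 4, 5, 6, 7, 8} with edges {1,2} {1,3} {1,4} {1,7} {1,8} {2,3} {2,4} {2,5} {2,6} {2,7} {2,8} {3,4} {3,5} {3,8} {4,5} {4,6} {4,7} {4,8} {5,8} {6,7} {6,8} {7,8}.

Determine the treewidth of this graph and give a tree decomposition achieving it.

Treewidth 4.
Bags: B1 = {1, 2, 4, 7, 8}  B2 = {1, 2, 3, 4, 8}  B3 = {2, 3, 4, 5, 8}  B4 = {2, 4, 6, 7, 8}
Tree: B1–B2, B2–B3, B1–B4

Every bag has size at most 5, so the width is 5 − 1 = 4 and tw(G) ≤ 4. For the lower bound, the 5 vertices {1, 2, 3, 4, 8} are pairwise adjacent, and any tree decomposition puts a clique entirely inside one bag — forcing width ≥ 4. The upper and lower bounds meet at 4, so that is the treewidth.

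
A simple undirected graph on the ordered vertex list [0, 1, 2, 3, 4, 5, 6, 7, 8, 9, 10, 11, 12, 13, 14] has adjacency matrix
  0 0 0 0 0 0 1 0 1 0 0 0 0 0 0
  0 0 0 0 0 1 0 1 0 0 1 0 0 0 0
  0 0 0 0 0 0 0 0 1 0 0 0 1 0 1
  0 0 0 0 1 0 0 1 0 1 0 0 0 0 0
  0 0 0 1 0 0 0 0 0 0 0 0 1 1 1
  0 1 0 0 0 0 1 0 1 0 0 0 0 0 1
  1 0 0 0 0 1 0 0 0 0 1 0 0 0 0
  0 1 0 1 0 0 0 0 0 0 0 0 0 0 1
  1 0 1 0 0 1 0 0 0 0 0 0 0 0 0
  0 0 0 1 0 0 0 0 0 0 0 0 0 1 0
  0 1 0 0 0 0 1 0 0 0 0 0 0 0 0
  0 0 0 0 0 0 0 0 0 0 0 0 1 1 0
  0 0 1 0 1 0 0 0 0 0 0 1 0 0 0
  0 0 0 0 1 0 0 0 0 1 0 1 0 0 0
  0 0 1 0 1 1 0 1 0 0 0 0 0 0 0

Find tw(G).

A width-3 tree decomposition is:
Bags: B1 = {0, 1, 6, 10}  B2 = {0, 1, 5, 6}  B3 = {0, 1, 5, 8}  B4 = {1, 5, 7, 8}  B5 = {5, 7, 8, 14}  B6 = {2, 7, 8, 14}  B7 = {2, 3, 7, 14}  B8 = {2, 3, 4, 14}  B9 = {2, 3, 4, 12}  B10 = {3, 4, 9, 12}  B11 = {4, 9, 12, 13}  B12 = {9, 11, 12, 13}
Tree: B1–B2, B2–B3, B3–B4, B4–B5, B5–B6, B6–B7, B7–B8, B8–B9, B9–B10, B10–B11, B11–B12
Every bag has size at most 4, so the width is 4 − 1 = 3 and tw(G) ≤ 3. For the lower bound: the 4 vertex sets {0,6,10}, {1}, {5}, {2,7,8,14} are disjoint, each induces a connected subgraph, and every pair is joined by at least one edge of G. Contracting each set to a single vertex therefore yields K_{4} as a minor, and since treewidth is minor-monotone, tw(G) ≥ tw(K_{4}) = 3. Hence tw(G) = 3 exactly.

3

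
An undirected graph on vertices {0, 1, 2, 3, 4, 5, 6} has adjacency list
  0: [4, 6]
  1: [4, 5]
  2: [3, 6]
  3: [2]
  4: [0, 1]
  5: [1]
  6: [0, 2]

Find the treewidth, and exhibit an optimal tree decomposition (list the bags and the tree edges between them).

Each bag holds 2 vertices, so the decomposition has width 1, which upper-bounds the treewidth. G has an edge, so its treewidth is at least 1. Combining the bounds, tw(G) = 1.

Treewidth 1.
Bags: B1 = {1, 5}  B2 = {1, 4}  B3 = {0, 4}  B4 = {0, 6}  B5 = {2, 6}  B6 = {2, 3}
Tree: B1–B2, B2–B3, B3–B4, B4–B5, B5–B6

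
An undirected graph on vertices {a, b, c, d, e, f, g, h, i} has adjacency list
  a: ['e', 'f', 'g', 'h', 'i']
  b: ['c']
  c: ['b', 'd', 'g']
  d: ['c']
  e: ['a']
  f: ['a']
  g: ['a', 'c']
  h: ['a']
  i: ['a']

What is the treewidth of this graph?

A width-1 tree decomposition is:
Bags: B1 = {a, i}  B2 = {a, f}  B3 = {a, h}  B4 = {a, g}  B5 = {c, g}  B6 = {b, c}  B7 = {c, d}  B8 = {a, e}
Tree: B1–B2, B2–B3, B2–B4, B4–B5, B5–B6, B5–B7, B4–B8
Every bag has size at most 2, so the width is 2 − 1 = 1 and tw(G) ≤ 1. Since G has at least one edge (e.g. i–a), it is not an edgeless graph, so tw(G) ≥ 1. The upper and lower bounds meet at 1, so that is the treewidth.

1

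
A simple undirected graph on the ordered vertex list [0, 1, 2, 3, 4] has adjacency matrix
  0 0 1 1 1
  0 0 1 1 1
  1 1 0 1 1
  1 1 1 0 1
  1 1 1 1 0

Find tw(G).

A width-3 tree decomposition is:
Bags: B1 = {1, 2, 3, 4}  B2 = {0, 2, 3, 4}
Tree: B1–B2
The largest bag has 4 vertices, giving width 3; this decomposition certifies tw(G) ≤ 3. For the lower bound, the 4 vertices {0, 2, 3, 4} are pairwise adjacent, and any tree decomposition puts a clique entirely inside one bag — forcing width ≥ 3. Combining the bounds, tw(G) = 3.

3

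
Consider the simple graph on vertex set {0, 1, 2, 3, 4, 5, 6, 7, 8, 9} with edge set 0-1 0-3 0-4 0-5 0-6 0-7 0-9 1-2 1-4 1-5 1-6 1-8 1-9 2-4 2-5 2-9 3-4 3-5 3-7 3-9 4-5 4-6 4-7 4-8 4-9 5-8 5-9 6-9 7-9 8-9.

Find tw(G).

4

A width-4 tree decomposition is:
Bags: B1 = {0, 3, 4, 5, 9}  B2 = {0, 1, 4, 5, 9}  B3 = {1, 2, 4, 5, 9}  B4 = {0, 3, 4, 7, 9}  B5 = {0, 1, 4, 6, 9}  B6 = {1, 4, 5, 8, 9}
Tree: B1–B2, B2–B3, B1–B4, B2–B5, B3–B6
Every bag has size at most 5, so the width is 5 − 1 = 4 and tw(G) ≤ 4. Conversely, {0, 1, 4, 5, 9} is a clique of size 5, and the vertices of any clique must share a bag in every tree decomposition; so some bag has ≥ 5 vertices and tw(G) ≥ 4. Hence tw(G) = 4 exactly.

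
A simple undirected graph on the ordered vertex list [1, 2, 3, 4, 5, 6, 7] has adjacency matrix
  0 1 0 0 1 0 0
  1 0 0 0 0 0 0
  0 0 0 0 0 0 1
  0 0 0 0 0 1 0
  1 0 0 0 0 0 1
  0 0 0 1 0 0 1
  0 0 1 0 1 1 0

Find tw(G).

1

A width-1 tree decomposition is:
Bags: B1 = {6, 7}  B2 = {3, 7}  B3 = {5, 7}  B4 = {1, 5}  B5 = {4, 6}  B6 = {1, 2}
Tree: B1–B2, B2–B3, B3–B4, B1–B5, B4–B6
Each bag holds 2 vertices, so the decomposition has width 1, which upper-bounds the treewidth. Since G has at least one edge (e.g. 7–6), it is not an edgeless graph, so tw(G) ≥ 1. Combining the bounds, tw(G) = 1.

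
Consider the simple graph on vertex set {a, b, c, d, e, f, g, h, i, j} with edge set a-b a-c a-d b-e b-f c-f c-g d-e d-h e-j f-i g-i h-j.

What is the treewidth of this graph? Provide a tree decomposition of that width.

Every bag has size at most 3, so the width is 3 − 1 = 2 and tw(G) ≤ 2. Since g–i–f–c–g is a cycle in G, G is not acyclic. Forests are exactly the graphs of treewidth ≤ 1, so tw(G) ≥ 2. The upper and lower bounds meet at 2, so that is the treewidth.

Treewidth 2.
One such decomposition:
Bags: B1 = {c, g, i}  B2 = {c, f, i}  B3 = {a, c, f}  B4 = {a, b, f}  B5 = {a, b, d}  B6 = {b, d, e}  B7 = {d, e, h}  B8 = {e, h, j}
Tree: B1–B2, B2–B3, B3–B4, B4–B5, B5–B6, B6–B7, B7–B8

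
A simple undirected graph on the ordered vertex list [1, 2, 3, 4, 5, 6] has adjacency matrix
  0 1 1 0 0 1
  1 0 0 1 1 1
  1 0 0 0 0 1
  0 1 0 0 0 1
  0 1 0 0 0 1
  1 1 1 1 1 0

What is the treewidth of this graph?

A width-2 tree decomposition is:
Bags: B1 = {1, 2, 6}  B2 = {2, 5, 6}  B3 = {1, 3, 6}  B4 = {2, 4, 6}
Tree: B1–B2, B1–B3, B1–B4
Each bag holds 3 vertices, so the decomposition has width 2, which upper-bounds the treewidth. For the lower bound, the 3 vertices {1, 2, 6} are pairwise adjacent, and any tree decomposition puts a clique entirely inside one bag — forcing width ≥ 2. The upper and lower bounds meet at 2, so that is the treewidth.

2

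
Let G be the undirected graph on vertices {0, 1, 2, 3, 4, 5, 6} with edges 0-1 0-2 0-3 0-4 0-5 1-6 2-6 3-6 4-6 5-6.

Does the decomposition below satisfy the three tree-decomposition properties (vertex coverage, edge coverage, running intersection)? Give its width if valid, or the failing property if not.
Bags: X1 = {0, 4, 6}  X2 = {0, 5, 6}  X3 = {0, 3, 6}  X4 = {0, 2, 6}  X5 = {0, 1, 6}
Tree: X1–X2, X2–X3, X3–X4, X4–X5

Yes; width 2.

Every vertex of G appears in some bag (union = {0, 1, 2, 3, 4, 5, 6}); every edge is covered by a bag; and for each vertex v the set of bags containing v is connected in the bag tree. The decomposition is therefore valid. The largest bag has 3 vertices, so the width is 2.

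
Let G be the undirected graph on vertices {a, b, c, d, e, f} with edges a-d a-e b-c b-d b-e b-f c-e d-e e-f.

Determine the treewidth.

2

A width-2 tree decomposition is:
Bags: B1 = {b, d, e}  B2 = {a, d, e}  B3 = {b, c, e}  B4 = {b, e, f}
Tree: B1–B2, B1–B3, B1–B4
The largest bag has 3 vertices, giving width 2; this decomposition certifies tw(G) ≤ 2. For the lower bound, the 3 vertices {a, d, e} are pairwise adjacent, and any tree decomposition puts a clique entirely inside one bag — forcing width ≥ 2. Therefore the treewidth is 2.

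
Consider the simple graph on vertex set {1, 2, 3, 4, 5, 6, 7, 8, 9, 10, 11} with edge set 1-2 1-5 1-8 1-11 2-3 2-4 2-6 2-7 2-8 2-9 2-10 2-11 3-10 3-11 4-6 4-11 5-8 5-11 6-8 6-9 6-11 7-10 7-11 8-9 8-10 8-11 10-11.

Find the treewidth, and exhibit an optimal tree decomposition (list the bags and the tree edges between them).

Treewidth 3.
One such decomposition:
Bags: B1 = {2, 6, 8, 11}  B2 = {2, 8, 10, 11}  B3 = {1, 2, 8, 11}  B4 = {2, 6, 8, 9}  B5 = {2, 7, 10, 11}  B6 = {2, 4, 6, 11}  B7 = {1, 5, 8, 11}  B8 = {2, 3, 10, 11}
Tree: B1–B2, B2–B3, B1–B4, B2–B5, B1–B6, B3–B7, B2–B8

Every bag has size at most 4, so the width is 4 − 1 = 3 and tw(G) ≤ 3. On the other hand G contains the 4-clique {2, 6, 8, 9}. A clique must lie in a single bag of any decomposition, so no decomposition can have width below 3. The upper and lower bounds meet at 3, so that is the treewidth.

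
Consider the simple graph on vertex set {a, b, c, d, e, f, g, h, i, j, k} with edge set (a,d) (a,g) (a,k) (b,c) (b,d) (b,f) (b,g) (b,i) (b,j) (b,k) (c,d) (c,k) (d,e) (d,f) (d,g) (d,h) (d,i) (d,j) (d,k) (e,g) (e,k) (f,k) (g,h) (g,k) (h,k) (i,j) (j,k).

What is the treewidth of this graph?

A width-3 tree decomposition is:
Bags: B1 = {d, g, h, k}  B2 = {b, d, g, k}  B3 = {b, d, j, k}  B4 = {d, e, g, k}  B5 = {b, d, f, k}  B6 = {b, c, d, k}  B7 = {a, d, g, k}  B8 = {b, d, i, j}
Tree: B1–B2, B2–B3, B2–B4, B3–B5, B3–B6, B1–B7, B3–B8
The largest bag has 4 vertices, giving width 3; this decomposition certifies tw(G) ≤ 3. For the lower bound, the 4 vertices {d, e, g, k} are pairwise adjacent, and any tree decomposition puts a clique entirely inside one bag — forcing width ≥ 3. Hence tw(G) = 3 exactly.

3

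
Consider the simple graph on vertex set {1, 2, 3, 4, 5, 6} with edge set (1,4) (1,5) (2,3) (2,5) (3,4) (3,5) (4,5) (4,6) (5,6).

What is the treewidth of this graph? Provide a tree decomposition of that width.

Each bag holds 3 vertices, so the decomposition has width 2, which upper-bounds the treewidth. Conversely, {2, 3, 5} is a clique of size 3, and the vertices of any clique must share a bag in every tree decomposition; so some bag has ≥ 3 vertices and tw(G) ≥ 2. The upper and lower bounds meet at 2, so that is the treewidth.

Treewidth 2.
One such decomposition:
Bags: B1 = {4, 5, 6}  B2 = {3, 4, 5}  B3 = {2, 3, 5}  B4 = {1, 4, 5}
Tree: B1–B2, B2–B3, B1–B4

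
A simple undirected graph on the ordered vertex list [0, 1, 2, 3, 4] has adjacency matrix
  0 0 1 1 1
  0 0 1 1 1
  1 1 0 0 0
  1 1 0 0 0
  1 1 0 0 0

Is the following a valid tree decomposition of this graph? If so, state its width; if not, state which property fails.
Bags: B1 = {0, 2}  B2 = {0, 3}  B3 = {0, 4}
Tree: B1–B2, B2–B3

A tree decomposition must satisfy three properties: every vertex lies in some bag; for every edge, both endpoints lie together in some bag; and for every vertex, the bags containing it form a connected subtree. Here vertex 1 appears in no bag, so the decomposition is invalid.

No — vertex 1 appears in no bag.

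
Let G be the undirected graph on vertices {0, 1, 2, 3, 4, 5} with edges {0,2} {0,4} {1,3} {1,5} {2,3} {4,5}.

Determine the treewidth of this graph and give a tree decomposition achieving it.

Every bag has size at most 3, so the width is 3 − 1 = 2 and tw(G) ≤ 2. For the lower bound, G contains the cycle 0–4–5–1–3–2–0, so G is not a forest; only forests have treewidth ≤ 1, hence tw(G) ≥ 2. Therefore the treewidth is 2.

Treewidth 2.
Bags: B1 = {0, 4, 5}  B2 = {0, 1, 5}  B3 = {0, 1, 3}  B4 = {0, 2, 3}
Tree: B1–B2, B2–B3, B3–B4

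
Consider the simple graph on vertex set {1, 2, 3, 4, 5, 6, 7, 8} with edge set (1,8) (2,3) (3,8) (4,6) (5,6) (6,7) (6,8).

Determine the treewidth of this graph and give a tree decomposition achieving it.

Every bag has size at most 2, so the width is 2 − 1 = 1 and tw(G) ≤ 1. Since G has at least one edge (e.g. 8–6), it is not an edgeless graph, so tw(G) ≥ 1. Combining the bounds, tw(G) = 1.

Treewidth 1.
One optimal decomposition is:
Bags: B1 = {6, 8}  B2 = {3, 8}  B3 = {6, 7}  B4 = {2, 3}  B5 = {1, 8}  B6 = {5, 6}  B7 = {4, 6}
Tree: B1–B2, B1–B3, B2–B4, B2–B5, B1–B6, B6–B7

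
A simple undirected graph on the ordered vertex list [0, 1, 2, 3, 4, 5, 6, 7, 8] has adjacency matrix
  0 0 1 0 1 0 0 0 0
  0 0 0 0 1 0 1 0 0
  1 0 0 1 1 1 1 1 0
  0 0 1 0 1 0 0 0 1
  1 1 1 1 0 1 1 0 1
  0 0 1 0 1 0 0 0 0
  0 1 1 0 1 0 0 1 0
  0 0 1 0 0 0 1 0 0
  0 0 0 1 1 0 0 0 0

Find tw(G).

A width-2 tree decomposition is:
Bags: B1 = {2, 4, 5}  B2 = {0, 2, 4}  B3 = {2, 4, 6}  B4 = {1, 4, 6}  B5 = {2, 3, 4}  B6 = {3, 4, 8}  B7 = {2, 6, 7}
Tree: B1–B2, B1–B3, B3–B4, B1–B5, B5–B6, B3–B7
The largest bag has 3 vertices, giving width 2; this decomposition certifies tw(G) ≤ 2. Conversely, {3, 4, 8} is a clique of size 3, and the vertices of any clique must share a bag in every tree decomposition; so some bag has ≥ 3 vertices and tw(G) ≥ 2. Hence tw(G) = 2 exactly.

2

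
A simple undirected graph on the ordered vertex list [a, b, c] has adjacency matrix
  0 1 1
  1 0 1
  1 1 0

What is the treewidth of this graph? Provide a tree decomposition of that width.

A single bag containing all 3 vertices is trivially a valid decomposition of width 2. Conversely, {a, b, c} is a clique of size 3, and the vertices of any clique must share a bag in every tree decomposition; so some bag has ≥ 3 vertices and tw(G) ≥ 2. The upper and lower bounds meet at 2, so that is the treewidth.

Treewidth 2.
Bags: B1 = {a, b, c}
Tree: (single bag)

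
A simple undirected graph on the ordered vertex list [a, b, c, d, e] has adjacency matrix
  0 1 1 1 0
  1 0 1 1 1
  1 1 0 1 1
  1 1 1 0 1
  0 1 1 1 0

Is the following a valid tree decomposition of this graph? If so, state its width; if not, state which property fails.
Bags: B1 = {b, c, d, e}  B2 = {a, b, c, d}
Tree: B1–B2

Every vertex of G appears in some bag (union = {a, b, c, d, e}); every edge is covered by a bag; and for each vertex v the set of bags containing v is connected in the bag tree. The decomposition is therefore valid. The largest bag has 4 vertices, so the width is 3.

Yes; width 3.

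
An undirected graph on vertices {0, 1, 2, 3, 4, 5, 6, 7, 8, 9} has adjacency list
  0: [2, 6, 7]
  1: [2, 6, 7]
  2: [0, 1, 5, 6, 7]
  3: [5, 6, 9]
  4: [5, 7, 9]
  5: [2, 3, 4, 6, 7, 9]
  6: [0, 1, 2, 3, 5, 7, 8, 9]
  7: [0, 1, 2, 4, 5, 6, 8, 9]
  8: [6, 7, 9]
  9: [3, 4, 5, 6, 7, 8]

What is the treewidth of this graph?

A width-3 tree decomposition is:
Bags: B1 = {0, 2, 6, 7}  B2 = {1, 2, 6, 7}  B3 = {2, 5, 6, 7}  B4 = {5, 6, 7, 9}  B5 = {6, 7, 8, 9}  B6 = {3, 5, 6, 9}  B7 = {4, 5, 7, 9}
Tree: B1–B2, B2–B3, B3–B4, B4–B5, B4–B6, B4–B7
The largest bag has 4 vertices, giving width 3; this decomposition certifies tw(G) ≤ 3. On the other hand G contains the 4-clique {4, 5, 7, 9}. A clique must lie in a single bag of any decomposition, so no decomposition can have width below 3. The upper and lower bounds meet at 3, so that is the treewidth.

3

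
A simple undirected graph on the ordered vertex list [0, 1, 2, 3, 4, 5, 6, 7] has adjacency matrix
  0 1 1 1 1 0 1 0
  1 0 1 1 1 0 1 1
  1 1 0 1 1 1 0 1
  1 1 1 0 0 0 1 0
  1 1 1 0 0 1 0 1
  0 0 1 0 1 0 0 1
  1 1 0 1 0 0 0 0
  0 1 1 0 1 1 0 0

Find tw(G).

A width-3 tree decomposition is:
Bags: B1 = {1, 2, 4, 7}  B2 = {0, 1, 2, 4}  B3 = {0, 1, 2, 3}  B4 = {0, 1, 3, 6}  B5 = {2, 4, 5, 7}
Tree: B1–B2, B2–B3, B3–B4, B1–B5
The largest bag has 4 vertices, giving width 3; this decomposition certifies tw(G) ≤ 3. On the other hand G contains the 4-clique {0, 1, 2, 3}. A clique must lie in a single bag of any decomposition, so no decomposition can have width below 3. Combining the bounds, tw(G) = 3.

3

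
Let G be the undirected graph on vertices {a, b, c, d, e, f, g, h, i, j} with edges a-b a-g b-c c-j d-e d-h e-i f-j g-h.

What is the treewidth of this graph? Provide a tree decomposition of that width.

Each bag holds 2 vertices, so the decomposition has width 1, which upper-bounds the treewidth. Since G has at least one edge (e.g. f–j), it is not an edgeless graph, so tw(G) ≥ 1. Combining the bounds, tw(G) = 1.

Treewidth 1.
Bags: B1 = {f, j}  B2 = {c, j}  B3 = {b, c}  B4 = {a, b}  B5 = {a, g}  B6 = {g, h}  B7 = {d, h}  B8 = {d, e}  B9 = {e, i}
Tree: B1–B2, B2–B3, B3–B4, B4–B5, B5–B6, B6–B7, B7–B8, B8–B9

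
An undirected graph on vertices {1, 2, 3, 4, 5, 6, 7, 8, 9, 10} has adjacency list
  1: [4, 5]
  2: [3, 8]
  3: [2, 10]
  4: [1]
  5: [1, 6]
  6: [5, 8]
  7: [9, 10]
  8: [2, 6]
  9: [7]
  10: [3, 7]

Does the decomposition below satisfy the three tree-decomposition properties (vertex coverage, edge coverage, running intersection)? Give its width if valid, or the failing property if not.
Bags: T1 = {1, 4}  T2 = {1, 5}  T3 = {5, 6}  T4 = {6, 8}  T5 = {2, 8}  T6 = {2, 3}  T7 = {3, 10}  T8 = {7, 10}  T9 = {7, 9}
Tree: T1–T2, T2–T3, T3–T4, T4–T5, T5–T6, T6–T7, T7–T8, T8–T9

Yes; width 1.

Checking the three conditions: (i) the bags cover all of {1, 2, 3, 4, 5, 6, 7, 8, 9, 10}; (ii) for each edge, some bag contains both endpoints; (iii) the bags containing any fixed vertex form a subtree. All hold, so the decomposition is valid with width 2 − 1 = 1.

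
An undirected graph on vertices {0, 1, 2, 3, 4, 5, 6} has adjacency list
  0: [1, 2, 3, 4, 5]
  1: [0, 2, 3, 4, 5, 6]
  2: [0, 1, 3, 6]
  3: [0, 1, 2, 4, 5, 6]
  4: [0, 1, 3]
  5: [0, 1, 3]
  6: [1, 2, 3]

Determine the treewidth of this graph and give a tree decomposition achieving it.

Treewidth 3.
Bags: B1 = {0, 1, 3, 5}  B2 = {0, 1, 2, 3}  B3 = {1, 2, 3, 6}  B4 = {0, 1, 3, 4}
Tree: B1–B2, B2–B3, B2–B4

The largest bag has 4 vertices, giving width 3; this decomposition certifies tw(G) ≤ 3. For the lower bound, the 4 vertices {0, 1, 2, 3} are pairwise adjacent, and any tree decomposition puts a clique entirely inside one bag — forcing width ≥ 3. The upper and lower bounds meet at 3, so that is the treewidth.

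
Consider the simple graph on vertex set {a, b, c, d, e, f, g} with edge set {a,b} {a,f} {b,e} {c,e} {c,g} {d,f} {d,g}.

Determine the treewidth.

A width-2 tree decomposition is:
Bags: B1 = {b, c, e}  B2 = {b, c, g}  B3 = {b, d, g}  B4 = {b, d, f}  B5 = {a, b, f}
Tree: B1–B2, B2–B3, B3–B4, B4–B5
Each bag holds 3 vertices, so the decomposition has width 2, which upper-bounds the treewidth. For the lower bound, G contains the cycle b–e–c–g–d–f–a–b, so G is not a forest; only forests have treewidth ≤ 1, hence tw(G) ≥ 2. Therefore the treewidth is 2.

2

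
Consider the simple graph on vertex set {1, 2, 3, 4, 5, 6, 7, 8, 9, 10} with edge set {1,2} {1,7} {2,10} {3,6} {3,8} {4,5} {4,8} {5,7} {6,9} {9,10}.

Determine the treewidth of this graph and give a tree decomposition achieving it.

Each bag holds 3 vertices, so the decomposition has width 2, which upper-bounds the treewidth. Since 6–9–10–2–1–7–5–4–8–3–6 is a cycle in G, G is not acyclic. Forests are exactly the graphs of treewidth ≤ 1, so tw(G) ≥ 2. Hence tw(G) = 2 exactly.

Treewidth 2.
Bags: B1 = {6, 9, 10}  B2 = {2, 6, 10}  B3 = {1, 2, 6}  B4 = {1, 6, 7}  B5 = {5, 6, 7}  B6 = {4, 5, 6}  B7 = {4, 6, 8}  B8 = {3, 6, 8}
Tree: B1–B2, B2–B3, B3–B4, B4–B5, B5–B6, B6–B7, B7–B8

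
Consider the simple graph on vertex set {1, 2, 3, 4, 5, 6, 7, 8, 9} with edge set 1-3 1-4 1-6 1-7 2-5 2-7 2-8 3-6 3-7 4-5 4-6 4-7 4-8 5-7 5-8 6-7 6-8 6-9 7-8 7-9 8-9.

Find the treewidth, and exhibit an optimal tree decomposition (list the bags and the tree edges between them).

Treewidth 3.
One such decomposition:
Bags: B1 = {4, 6, 7, 8}  B2 = {4, 5, 7, 8}  B3 = {1, 4, 6, 7}  B4 = {6, 7, 8, 9}  B5 = {2, 5, 7, 8}  B6 = {1, 3, 6, 7}
Tree: B1–B2, B1–B3, B1–B4, B2–B5, B3–B6

Each bag holds 4 vertices, so the decomposition has width 3, which upper-bounds the treewidth. For the lower bound, the 4 vertices {2, 5, 7, 8} are pairwise adjacent, and any tree decomposition puts a clique entirely inside one bag — forcing width ≥ 3. Combining the bounds, tw(G) = 3.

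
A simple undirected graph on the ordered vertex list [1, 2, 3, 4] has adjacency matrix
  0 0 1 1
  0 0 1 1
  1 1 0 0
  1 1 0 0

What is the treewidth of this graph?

2

A width-2 tree decomposition is:
Bags: B1 = {2, 3, 4}  B2 = {1, 3, 4}
Tree: B1–B2
Each bag holds 3 vertices, so the decomposition has width 2, which upper-bounds the treewidth. For the lower bound, G contains the cycle 4–2–3–1–4, so G is not a forest; only forests have treewidth ≤ 1, hence tw(G) ≥ 2. The upper and lower bounds meet at 2, so that is the treewidth.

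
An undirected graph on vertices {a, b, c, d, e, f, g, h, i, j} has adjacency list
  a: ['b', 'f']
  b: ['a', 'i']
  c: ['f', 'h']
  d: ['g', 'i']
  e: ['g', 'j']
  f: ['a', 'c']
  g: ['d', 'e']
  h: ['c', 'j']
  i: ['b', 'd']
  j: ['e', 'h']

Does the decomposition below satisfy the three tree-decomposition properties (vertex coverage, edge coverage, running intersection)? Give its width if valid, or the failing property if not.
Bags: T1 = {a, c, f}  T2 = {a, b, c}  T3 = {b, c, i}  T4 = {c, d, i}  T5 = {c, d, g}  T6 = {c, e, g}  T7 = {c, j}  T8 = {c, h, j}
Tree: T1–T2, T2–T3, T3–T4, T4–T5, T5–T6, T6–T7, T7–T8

No — edge (e,j) lies in no bag.

A tree decomposition must satisfy three properties: every vertex lies in some bag; for every edge, both endpoints lie together in some bag; and for every vertex, the bags containing it form a connected subtree. Here edge (e,j) lies in no bag, so the decomposition is invalid.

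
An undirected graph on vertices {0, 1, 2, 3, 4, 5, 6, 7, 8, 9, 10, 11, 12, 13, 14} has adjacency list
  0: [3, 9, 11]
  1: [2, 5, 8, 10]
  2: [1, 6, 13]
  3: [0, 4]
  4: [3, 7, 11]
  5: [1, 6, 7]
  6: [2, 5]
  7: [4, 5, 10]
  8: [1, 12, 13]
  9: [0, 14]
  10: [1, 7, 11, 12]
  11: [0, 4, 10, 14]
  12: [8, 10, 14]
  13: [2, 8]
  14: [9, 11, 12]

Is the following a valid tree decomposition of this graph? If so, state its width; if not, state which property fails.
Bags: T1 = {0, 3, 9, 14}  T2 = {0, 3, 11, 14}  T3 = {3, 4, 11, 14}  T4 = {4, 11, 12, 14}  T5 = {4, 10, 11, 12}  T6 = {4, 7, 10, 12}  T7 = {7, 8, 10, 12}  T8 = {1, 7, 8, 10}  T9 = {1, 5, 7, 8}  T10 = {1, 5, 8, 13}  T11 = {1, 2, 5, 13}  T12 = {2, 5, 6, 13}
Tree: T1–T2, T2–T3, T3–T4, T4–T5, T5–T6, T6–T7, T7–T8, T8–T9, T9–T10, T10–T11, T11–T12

Checking the three conditions: (i) the bags cover all of {0, 1, 2, 3, 4, 5, 6, 7, 8, 9, 10, 11, 12, 13, 14}; (ii) for each edge, some bag contains both endpoints; (iii) the bags containing any fixed vertex form a subtree. All hold, so the decomposition is valid with width 4 − 1 = 3.

Yes; width 3.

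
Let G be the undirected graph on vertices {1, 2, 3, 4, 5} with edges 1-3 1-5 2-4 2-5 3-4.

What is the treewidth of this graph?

A width-2 tree decomposition is:
Bags: B1 = {2, 3, 4}  B2 = {2, 3, 5}  B3 = {1, 3, 5}
Tree: B1–B2, B2–B3
Every bag has size at most 3, so the width is 3 − 1 = 2 and tw(G) ≤ 2. The edges 3–4–2–5–1–3 form a cycle, so G is not a tree and its treewidth is at least 2. Combining the bounds, tw(G) = 2.

2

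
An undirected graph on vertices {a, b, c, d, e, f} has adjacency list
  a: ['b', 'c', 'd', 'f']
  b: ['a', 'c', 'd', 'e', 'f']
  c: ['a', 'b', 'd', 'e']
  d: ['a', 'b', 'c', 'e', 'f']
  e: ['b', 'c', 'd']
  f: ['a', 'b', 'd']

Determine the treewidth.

3

A width-3 tree decomposition is:
Bags: B1 = {a, b, d, f}  B2 = {a, b, c, d}  B3 = {b, c, d, e}
Tree: B1–B2, B2–B3
Each bag holds 4 vertices, so the decomposition has width 3, which upper-bounds the treewidth. Conversely, {b, c, d, e} is a clique of size 4, and the vertices of any clique must share a bag in every tree decomposition; so some bag has ≥ 4 vertices and tw(G) ≥ 3. Combining the bounds, tw(G) = 3.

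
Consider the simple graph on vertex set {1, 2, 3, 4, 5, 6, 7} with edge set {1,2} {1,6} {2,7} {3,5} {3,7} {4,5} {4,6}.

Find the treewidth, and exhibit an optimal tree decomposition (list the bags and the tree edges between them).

Treewidth 2.
One such decomposition:
Bags: B1 = {1, 2, 7}  B2 = {1, 3, 7}  B3 = {1, 3, 5}  B4 = {1, 4, 5}  B5 = {1, 4, 6}
Tree: B1–B2, B2–B3, B3–B4, B4–B5

Every bag has size at most 3, so the width is 3 − 1 = 2 and tw(G) ≤ 2. The edges 1–2–7–3–5–4–6–1 form a cycle, so G is not a tree and its treewidth is at least 2. Combining the bounds, tw(G) = 2.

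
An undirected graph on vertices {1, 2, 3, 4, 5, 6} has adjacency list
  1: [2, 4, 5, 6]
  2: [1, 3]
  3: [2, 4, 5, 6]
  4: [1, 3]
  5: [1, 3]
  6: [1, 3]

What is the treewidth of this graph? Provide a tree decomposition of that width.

Treewidth 2.
One optimal decomposition is:
Bags: B1 = {1, 3, 5}  B2 = {1, 3, 6}  B3 = {1, 2, 3}  B4 = {1, 3, 4}
Tree: B1–B2, B2–B3, B3–B4

Every bag has size at most 3, so the width is 3 − 1 = 2 and tw(G) ≤ 2. For the lower bound, G contains the cycle 1–5–3–6–1, so G is not a forest; only forests have treewidth ≤ 1, hence tw(G) ≥ 2. The upper and lower bounds meet at 2, so that is the treewidth.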